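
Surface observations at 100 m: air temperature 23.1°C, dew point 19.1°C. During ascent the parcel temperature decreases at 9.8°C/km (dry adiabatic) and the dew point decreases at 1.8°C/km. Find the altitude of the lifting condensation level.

600 m

T and T_d converge at 9.8 − 1.8 = 8°C per km
Height above start = (23.1 − 19.1) / 8 = 0.5 km
LCL altitude = 100 m + 500 m = 600 m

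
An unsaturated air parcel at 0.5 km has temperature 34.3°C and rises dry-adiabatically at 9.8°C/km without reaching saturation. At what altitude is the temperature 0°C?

Height above start = (34.3 − 0) / 9.8 = 3.5 km
Altitude = 500 m + 3500 m = 4000 m

4 km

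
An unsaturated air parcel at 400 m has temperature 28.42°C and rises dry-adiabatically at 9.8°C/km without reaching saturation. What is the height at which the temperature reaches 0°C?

3300 m

Height above start = (28.42 − 0) / 9.8 = 2.9 km
Altitude = 400 m + 2900 m = 3300 m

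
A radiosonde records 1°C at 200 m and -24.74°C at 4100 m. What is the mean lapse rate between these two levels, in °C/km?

Γ = −ΔT/Δz = (1 − (-24.74)) / (4100 − 200) m
  = 25.74°C / 3.9 km = 6.6°C/km

6.6°C/km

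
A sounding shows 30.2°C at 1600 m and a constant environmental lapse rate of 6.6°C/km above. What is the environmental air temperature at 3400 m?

18.32°C

Environmental to 3400 m: -6.6 × 1.8 km = -11.88°C, so T = 18.32°C.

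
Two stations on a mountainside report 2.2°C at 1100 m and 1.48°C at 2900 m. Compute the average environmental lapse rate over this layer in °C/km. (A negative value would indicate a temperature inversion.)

Γ = −ΔT/Δz = (2.2 − 1.48) / (2900 − 1100) m
  = 0.72°C / 1.8 km = 0.4°C/km

0.4°C/km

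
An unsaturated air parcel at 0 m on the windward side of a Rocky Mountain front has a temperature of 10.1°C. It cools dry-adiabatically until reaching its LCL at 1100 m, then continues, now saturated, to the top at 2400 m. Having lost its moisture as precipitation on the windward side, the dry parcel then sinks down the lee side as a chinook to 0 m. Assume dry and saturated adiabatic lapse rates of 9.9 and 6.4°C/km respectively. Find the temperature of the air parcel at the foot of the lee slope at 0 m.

14.65°C

0 → 1100 m (dry, 9.9°C/km): ΔT = -9.9 × 1.1 = -10.89°C → T = -0.79°C
1100 → 2400 m (saturated, 6.4°C/km): ΔT = -6.4 × 1.3 = -8.32°C → T = -9.11°C
2400 → 0 m (dry descent, 9.9°C/km): ΔT = +9.9 × 2.4 = +23.76°C → T = 14.65°C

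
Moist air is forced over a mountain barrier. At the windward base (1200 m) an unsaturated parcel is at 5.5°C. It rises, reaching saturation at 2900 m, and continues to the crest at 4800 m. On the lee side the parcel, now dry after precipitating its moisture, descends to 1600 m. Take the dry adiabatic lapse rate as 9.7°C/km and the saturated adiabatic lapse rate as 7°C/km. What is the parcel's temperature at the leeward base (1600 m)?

1200 → 2900 m (dry, 9.7°C/km): ΔT = -9.7 × 1.7 = -16.49°C → T = -10.99°C
2900 → 4800 m (saturated, 7°C/km): ΔT = -7 × 1.9 = -13.3°C → T = -24.29°C
4800 → 1600 m (dry descent, 9.7°C/km): ΔT = +9.7 × 3.2 = +31.04°C → T = 6.75°C

6.75°C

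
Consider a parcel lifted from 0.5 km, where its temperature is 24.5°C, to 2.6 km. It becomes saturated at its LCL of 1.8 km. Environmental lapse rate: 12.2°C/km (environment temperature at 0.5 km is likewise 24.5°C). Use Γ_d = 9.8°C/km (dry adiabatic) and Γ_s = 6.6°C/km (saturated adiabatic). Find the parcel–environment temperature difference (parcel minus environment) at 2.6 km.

+7.6°C (parcel warmer than environment)

Parcel:
  500 → 1800 m (dry, 9.8°C/km): ΔT = -9.8 × 1.3 = -12.74°C → T = 11.76°C
  1800 → 2600 m (saturated, 6.6°C/km): ΔT = -6.6 × 0.8 = -5.28°C → T = 6.48°C
Environment:
  500 → 2600 m (environment, 12.2°C/km): ΔT = -12.2 × 2.1 = -25.62°C → T = -1.12°C
T_parcel − T_env = 6.48 − (-1.12) = +7.6°C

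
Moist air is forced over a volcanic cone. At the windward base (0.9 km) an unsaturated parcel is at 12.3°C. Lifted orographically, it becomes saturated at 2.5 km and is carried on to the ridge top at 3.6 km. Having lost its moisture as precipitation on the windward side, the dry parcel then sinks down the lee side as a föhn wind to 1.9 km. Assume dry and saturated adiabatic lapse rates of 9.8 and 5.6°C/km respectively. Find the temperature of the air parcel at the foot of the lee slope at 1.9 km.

From 900 m to 2500 m (dry): cools by 9.8 × 1.6 = 15.68°C, giving -3.38°C.
From 2500 m to 3600 m (saturated): cools by 5.6 × 1.1 = 6.16°C, giving -9.54°C.
From 3600 m to 1900 m (dry descent): warms by 9.8 × 1.7 = 16.66°C, giving 7.12°C.

7.12°C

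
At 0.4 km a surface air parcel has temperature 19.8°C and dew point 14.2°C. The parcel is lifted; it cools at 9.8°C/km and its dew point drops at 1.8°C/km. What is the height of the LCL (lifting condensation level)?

T and T_d converge at 9.8 − 1.8 = 8°C per km
Height above start = (19.8 − 14.2) / 8 = 0.7 km
LCL altitude = 400 m + 700 m = 1100 m

1.1 km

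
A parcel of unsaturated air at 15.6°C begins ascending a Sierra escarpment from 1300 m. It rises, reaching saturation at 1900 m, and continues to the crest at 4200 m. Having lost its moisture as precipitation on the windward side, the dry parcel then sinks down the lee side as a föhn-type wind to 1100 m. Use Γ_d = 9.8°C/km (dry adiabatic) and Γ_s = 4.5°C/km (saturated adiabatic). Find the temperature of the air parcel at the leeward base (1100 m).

1300–1900 m, dry: Δz = 0.6 km ⇒ ΔT = -5.88°C; T = 9.72°C
1900–4200 m, saturated: Δz = 2.3 km ⇒ ΔT = -10.35°C; T = -0.63°C
4200–1100 m, dry descent: Δz = 3.1 km ⇒ ΔT = +30.38°C; T = 29.75°C

29.75°C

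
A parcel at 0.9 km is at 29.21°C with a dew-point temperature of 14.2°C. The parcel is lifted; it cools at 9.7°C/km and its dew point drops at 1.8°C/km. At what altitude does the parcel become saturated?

T and T_d converge at 9.7 − 1.8 = 7.9°C per km
Height above start = (29.21 − 14.2) / 7.9 = 1.9 km
LCL altitude = 900 m + 1900 m = 2800 m

2.8 km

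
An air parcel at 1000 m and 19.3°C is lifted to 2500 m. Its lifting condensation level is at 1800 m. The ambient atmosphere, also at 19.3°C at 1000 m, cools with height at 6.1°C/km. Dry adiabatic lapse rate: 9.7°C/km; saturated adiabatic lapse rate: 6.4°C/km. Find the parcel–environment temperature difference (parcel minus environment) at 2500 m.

Parcel:
  1000 → 1800 m (dry, 9.7°C/km): ΔT = -9.7 × 0.8 = -7.76°C → T = 11.54°C
  1800 → 2500 m (saturated, 6.4°C/km): ΔT = -6.4 × 0.7 = -4.48°C → T = 7.06°C
Environment:
  1000 → 2500 m (environment, 6.1°C/km): ΔT = -6.1 × 1.5 = -9.15°C → T = 10.15°C
T_parcel − T_env = 7.06 − 10.15 = -3.09°C

-3.09°C (parcel cooler than environment)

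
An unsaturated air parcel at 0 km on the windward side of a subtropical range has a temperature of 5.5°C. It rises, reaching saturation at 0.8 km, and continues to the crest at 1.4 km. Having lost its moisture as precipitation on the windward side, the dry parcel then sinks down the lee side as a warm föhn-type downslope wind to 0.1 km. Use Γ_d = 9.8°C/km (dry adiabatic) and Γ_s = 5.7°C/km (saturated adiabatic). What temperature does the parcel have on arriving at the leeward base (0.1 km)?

6.98°C

Dry to 800 m: -9.8 × 0.8 km = -7.84°C, so T = -2.34°C.
Saturated to 1400 m: -5.7 × 0.6 km = -3.42°C, so T = -5.76°C.
Dry descent to 100 m: +9.8 × 1.3 km = +12.74°C, so T = 6.98°C.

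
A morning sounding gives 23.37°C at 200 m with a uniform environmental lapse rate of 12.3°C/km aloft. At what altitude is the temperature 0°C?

Height above start = (23.37 − 0) / 12.3 = 1.9 km
Altitude = 200 m + 1900 m = 2100 m

2100 m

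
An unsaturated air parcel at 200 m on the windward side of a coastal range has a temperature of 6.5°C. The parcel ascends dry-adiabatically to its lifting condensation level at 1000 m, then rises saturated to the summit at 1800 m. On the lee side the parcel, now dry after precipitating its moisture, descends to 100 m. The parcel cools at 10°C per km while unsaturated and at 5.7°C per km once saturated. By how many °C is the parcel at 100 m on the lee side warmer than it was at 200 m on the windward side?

200–1000 m, dry: Δz = 0.8 km ⇒ ΔT = -8°C; T = -1.5°C
1000–1800 m, saturated: Δz = 0.8 km ⇒ ΔT = -4.56°C; T = -6.06°C
1800–100 m, dry descent: Δz = 1.7 km ⇒ ΔT = +17°C; T = 10.94°C
Net change vs windward start: 10.94 − 6.5 = +4.44°C

+4.44°C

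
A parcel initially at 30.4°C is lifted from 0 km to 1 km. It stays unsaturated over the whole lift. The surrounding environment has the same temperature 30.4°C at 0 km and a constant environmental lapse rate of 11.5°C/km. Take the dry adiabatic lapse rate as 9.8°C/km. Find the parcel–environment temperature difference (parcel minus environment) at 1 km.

+1.7°C (parcel warmer than environment)

Parcel:
  From 0 m to 1000 m (dry): cools by 9.8 × 1 = 9.8°C, giving 20.6°C.
Environment:
  From 0 m to 1000 m (environment): cools by 11.5 × 1 = 11.5°C, giving 18.9°C.
T_parcel − T_env = 20.6 − 18.9 = +1.7°C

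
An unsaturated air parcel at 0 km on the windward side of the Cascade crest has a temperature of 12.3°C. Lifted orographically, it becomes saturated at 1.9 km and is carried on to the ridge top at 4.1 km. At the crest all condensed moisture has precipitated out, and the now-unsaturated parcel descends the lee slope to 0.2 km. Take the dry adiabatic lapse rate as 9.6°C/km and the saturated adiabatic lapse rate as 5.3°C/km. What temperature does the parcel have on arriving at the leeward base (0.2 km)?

Dry to 1900 m: -9.6 × 1.9 km = -18.24°C, so T = -5.94°C.
Saturated to 4100 m: -5.3 × 2.2 km = -11.66°C, so T = -17.6°C.
Dry descent to 200 m: +9.6 × 3.9 km = +37.44°C, so T = 19.84°C.

19.84°C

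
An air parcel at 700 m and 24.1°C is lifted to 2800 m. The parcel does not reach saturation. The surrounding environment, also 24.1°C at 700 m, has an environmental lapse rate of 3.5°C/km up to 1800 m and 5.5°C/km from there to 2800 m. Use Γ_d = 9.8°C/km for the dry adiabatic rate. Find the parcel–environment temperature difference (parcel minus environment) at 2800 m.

-11.23°C (parcel cooler than environment)

Parcel:
  700 → 2800 m (dry, 9.8°C/km): ΔT = -9.8 × 2.1 = -20.58°C → T = 3.52°C
Environment:
  700 → 1800 m (environment, lower layer, 3.5°C/km): ΔT = -3.5 × 1.1 = -3.85°C → T = 20.25°C
  1800 → 2800 m (environment, upper layer, 5.5°C/km): ΔT = -5.5 × 1 = -5.5°C → T = 14.75°C
T_parcel − T_env = 3.52 − 14.75 = -11.23°C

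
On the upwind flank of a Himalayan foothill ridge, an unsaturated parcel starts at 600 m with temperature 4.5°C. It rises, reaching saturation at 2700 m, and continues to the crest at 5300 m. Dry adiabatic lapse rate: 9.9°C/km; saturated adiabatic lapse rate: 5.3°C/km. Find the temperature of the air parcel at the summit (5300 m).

-30.07°C

600 → 2700 m (dry, 9.9°C/km): ΔT = -9.9 × 2.1 = -20.79°C → T = -16.29°C
2700 → 5300 m (saturated, 5.3°C/km): ΔT = -5.3 × 2.6 = -13.78°C → T = -30.07°C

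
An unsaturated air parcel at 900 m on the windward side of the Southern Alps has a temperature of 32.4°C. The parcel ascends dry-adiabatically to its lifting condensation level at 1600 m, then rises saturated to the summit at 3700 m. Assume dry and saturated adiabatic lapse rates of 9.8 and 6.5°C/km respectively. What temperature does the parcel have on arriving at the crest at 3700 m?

Dry to 1600 m: -9.8 × 0.7 km = -6.86°C, so T = 25.54°C.
Saturated to 3700 m: -6.5 × 2.1 km = -13.65°C, so T = 11.89°C.

11.89°C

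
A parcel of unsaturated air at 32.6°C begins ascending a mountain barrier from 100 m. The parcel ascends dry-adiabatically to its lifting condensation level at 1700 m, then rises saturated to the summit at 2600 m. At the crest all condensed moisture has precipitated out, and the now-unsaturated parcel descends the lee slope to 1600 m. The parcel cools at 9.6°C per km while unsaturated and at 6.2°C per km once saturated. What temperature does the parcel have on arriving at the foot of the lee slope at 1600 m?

From 100 m to 1700 m (dry): cools by 9.6 × 1.6 = 15.36°C, giving 17.24°C.
From 1700 m to 2600 m (saturated): cools by 6.2 × 0.9 = 5.58°C, giving 11.66°C.
From 2600 m to 1600 m (dry descent): warms by 9.6 × 1 = 9.6°C, giving 21.26°C.

21.26°C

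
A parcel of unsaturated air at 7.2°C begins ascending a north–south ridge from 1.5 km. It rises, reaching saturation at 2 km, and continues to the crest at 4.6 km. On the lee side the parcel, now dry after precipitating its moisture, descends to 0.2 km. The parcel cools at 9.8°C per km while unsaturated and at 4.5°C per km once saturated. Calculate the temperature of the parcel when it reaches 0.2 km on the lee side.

33.72°C

Dry to 2000 m: -9.8 × 0.5 km = -4.9°C, so T = 2.3°C.
Saturated to 4600 m: -4.5 × 2.6 km = -11.7°C, so T = -9.4°C.
Dry descent to 200 m: +9.8 × 4.4 km = +43.12°C, so T = 33.72°C.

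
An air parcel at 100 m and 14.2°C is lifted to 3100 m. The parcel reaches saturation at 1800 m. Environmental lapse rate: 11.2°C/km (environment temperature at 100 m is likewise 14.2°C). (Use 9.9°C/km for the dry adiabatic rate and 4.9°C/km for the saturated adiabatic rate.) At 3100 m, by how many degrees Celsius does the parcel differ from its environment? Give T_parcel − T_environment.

+10.4°C (parcel warmer than environment)

Parcel:
  Dry to 1800 m: -9.9 × 1.7 km = -16.83°C, so T = -2.63°C.
  Saturated to 3100 m: -4.9 × 1.3 km = -6.37°C, so T = -9°C.
Environment:
  Environment to 3100 m: -11.2 × 3 km = -33.6°C, so T = -19.4°C.
T_parcel − T_env = -9 − (-19.4) = +10.4°C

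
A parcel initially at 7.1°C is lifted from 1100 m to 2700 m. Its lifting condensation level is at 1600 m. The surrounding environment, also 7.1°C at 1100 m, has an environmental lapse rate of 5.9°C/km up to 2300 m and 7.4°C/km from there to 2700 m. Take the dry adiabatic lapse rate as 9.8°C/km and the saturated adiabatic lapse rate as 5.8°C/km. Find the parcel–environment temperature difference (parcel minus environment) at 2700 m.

-1.24°C (parcel cooler than environment)

Parcel:
  1100–1600 m, dry: Δz = 0.5 km ⇒ ΔT = -4.9°C; T = 2.2°C
  1600–2700 m, saturated: Δz = 1.1 km ⇒ ΔT = -6.38°C; T = -4.18°C
Environment:
  1100–2300 m, environment, lower layer: Δz = 1.2 km ⇒ ΔT = -7.08°C; T = 0.02°C
  2300–2700 m, environment, upper layer: Δz = 0.4 km ⇒ ΔT = -2.96°C; T = -2.94°C
T_parcel − T_env = -4.18 − (-2.94) = -1.24°C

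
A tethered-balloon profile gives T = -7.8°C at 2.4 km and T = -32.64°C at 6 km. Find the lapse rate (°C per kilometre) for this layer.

Γ = −ΔT/Δz = (-7.8 − (-32.64)) / (6000 − 2400) m
  = 24.84°C / 3.6 km = 6.9°C/km

6.9°C/km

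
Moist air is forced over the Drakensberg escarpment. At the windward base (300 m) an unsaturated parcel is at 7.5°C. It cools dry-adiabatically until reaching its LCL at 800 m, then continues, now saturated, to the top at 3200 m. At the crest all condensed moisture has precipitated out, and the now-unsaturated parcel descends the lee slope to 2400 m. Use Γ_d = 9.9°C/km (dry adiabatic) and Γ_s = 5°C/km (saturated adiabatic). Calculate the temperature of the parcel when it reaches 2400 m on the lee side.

300–800 m, dry: Δz = 0.5 km ⇒ ΔT = -4.95°C; T = 2.55°C
800–3200 m, saturated: Δz = 2.4 km ⇒ ΔT = -12°C; T = -9.45°C
3200–2400 m, dry descent: Δz = 0.8 km ⇒ ΔT = +7.92°C; T = -1.53°C

-1.53°C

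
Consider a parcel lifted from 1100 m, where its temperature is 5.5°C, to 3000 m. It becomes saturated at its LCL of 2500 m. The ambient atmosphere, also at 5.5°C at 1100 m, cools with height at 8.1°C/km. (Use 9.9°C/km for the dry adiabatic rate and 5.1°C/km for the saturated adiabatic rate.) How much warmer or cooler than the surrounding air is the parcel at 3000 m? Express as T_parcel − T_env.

Parcel:
  From 1100 m to 2500 m (dry): cools by 9.9 × 1.4 = 13.86°C, giving -8.36°C.
  From 2500 m to 3000 m (saturated): cools by 5.1 × 0.5 = 2.55°C, giving -10.91°C.
Environment:
  From 1100 m to 3000 m (environment): cools by 8.1 × 1.9 = 15.39°C, giving -9.89°C.
T_parcel − T_env = -10.91 − (-9.89) = -1.02°C

-1.02°C (parcel cooler than environment)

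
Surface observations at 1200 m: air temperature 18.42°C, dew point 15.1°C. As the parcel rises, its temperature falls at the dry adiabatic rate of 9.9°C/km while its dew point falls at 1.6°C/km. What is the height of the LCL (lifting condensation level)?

T and T_d converge at 9.9 − 1.6 = 8.3°C per km
Height above start = (18.42 − 15.1) / 8.3 = 0.4 km
LCL altitude = 1200 m + 400 m = 1600 m

1600 m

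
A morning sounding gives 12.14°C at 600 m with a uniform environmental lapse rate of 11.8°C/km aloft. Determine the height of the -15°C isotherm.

2900 m

Height above start = (12.14 − (-15)) / 11.8 = 2.3 km
Altitude = 600 m + 2300 m = 2900 m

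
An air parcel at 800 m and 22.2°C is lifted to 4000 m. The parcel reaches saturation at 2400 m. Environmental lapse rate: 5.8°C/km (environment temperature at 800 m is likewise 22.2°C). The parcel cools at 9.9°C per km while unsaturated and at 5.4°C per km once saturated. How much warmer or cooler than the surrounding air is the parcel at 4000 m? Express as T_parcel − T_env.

-5.92°C (parcel cooler than environment)

Parcel:
  800–2400 m, dry: Δz = 1.6 km ⇒ ΔT = -15.84°C; T = 6.36°C
  2400–4000 m, saturated: Δz = 1.6 km ⇒ ΔT = -8.64°C; T = -2.28°C
Environment:
  800–4000 m, environment: Δz = 3.2 km ⇒ ΔT = -18.56°C; T = 3.64°C
T_parcel − T_env = -2.28 − 3.64 = -5.92°C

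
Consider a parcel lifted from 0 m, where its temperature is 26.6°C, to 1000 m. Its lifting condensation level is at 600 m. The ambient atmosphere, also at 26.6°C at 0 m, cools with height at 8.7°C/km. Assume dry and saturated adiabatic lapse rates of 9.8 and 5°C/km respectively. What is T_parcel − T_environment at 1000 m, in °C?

Parcel:
  0 → 600 m (dry, 9.8°C/km): ΔT = -9.8 × 0.6 = -5.88°C → T = 20.72°C
  600 → 1000 m (saturated, 5°C/km): ΔT = -5 × 0.4 = -2°C → T = 18.72°C
Environment:
  0 → 1000 m (environment, 8.7°C/km): ΔT = -8.7 × 1 = -8.7°C → T = 17.9°C
T_parcel − T_env = 18.72 − 17.9 = +0.82°C

+0.82°C (parcel warmer than environment)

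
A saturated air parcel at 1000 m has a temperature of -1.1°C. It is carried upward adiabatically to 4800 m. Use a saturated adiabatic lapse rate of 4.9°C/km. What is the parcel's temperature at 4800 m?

-19.72°C

Saturated adiabatic to 4800 m: -4.9 × 3.8 km = -18.62°C, so T = -19.72°C.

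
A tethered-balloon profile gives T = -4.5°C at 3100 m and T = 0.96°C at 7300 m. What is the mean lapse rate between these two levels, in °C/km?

Γ = −ΔT/Δz = (-4.5 − 0.96) / (7300 − 3100) m
  = -5.46°C / 4.2 km = -1.3°C/km

-1.3°C/km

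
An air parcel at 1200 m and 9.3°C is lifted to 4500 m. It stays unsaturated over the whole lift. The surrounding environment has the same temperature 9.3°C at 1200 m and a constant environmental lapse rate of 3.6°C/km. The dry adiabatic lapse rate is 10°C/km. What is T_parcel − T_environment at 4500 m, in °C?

-21.12°C (parcel cooler than environment)

Parcel:
  1200–4500 m, dry: Δz = 3.3 km ⇒ ΔT = -33°C; T = -23.7°C
Environment:
  1200–4500 m, environment: Δz = 3.3 km ⇒ ΔT = -11.88°C; T = -2.58°C
T_parcel − T_env = -23.7 − (-2.58) = -21.12°C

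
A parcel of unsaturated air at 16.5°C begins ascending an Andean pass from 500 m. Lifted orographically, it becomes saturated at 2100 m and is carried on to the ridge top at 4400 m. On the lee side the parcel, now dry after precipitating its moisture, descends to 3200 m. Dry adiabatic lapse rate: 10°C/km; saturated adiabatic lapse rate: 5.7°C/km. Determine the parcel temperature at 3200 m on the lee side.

From 500 m to 2100 m (dry): cools by 10 × 1.6 = 16°C, giving 0.5°C.
From 2100 m to 4400 m (saturated): cools by 5.7 × 2.3 = 13.11°C, giving -12.61°C.
From 4400 m to 3200 m (dry descent): warms by 10 × 1.2 = 12°C, giving -0.61°C.

-0.61°C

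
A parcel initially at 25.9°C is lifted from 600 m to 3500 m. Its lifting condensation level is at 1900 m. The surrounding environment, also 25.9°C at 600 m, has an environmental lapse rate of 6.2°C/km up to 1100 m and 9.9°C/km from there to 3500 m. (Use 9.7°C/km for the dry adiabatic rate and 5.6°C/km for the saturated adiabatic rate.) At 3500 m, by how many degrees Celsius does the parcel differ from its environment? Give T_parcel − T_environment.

Parcel:
  600–1900 m, dry: Δz = 1.3 km ⇒ ΔT = -12.61°C; T = 13.29°C
  1900–3500 m, saturated: Δz = 1.6 km ⇒ ΔT = -8.96°C; T = 4.33°C
Environment:
  600–1100 m, environment, lower layer: Δz = 0.5 km ⇒ ΔT = -3.1°C; T = 22.8°C
  1100–3500 m, environment, upper layer: Δz = 2.4 km ⇒ ΔT = -23.76°C; T = -0.96°C
T_parcel − T_env = 4.33 − (-0.96) = +5.29°C

+5.29°C (parcel warmer than environment)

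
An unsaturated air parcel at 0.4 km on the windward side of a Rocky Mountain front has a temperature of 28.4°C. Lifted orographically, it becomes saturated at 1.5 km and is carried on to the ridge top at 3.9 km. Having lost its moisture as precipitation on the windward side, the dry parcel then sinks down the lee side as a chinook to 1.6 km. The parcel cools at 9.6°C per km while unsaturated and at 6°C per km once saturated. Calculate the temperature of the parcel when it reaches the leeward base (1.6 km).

400 → 1500 m (dry, 9.6°C/km): ΔT = -9.6 × 1.1 = -10.56°C → T = 17.84°C
1500 → 3900 m (saturated, 6°C/km): ΔT = -6 × 2.4 = -14.4°C → T = 3.44°C
3900 → 1600 m (dry descent, 9.6°C/km): ΔT = +9.6 × 2.3 = +22.08°C → T = 25.52°C

25.52°C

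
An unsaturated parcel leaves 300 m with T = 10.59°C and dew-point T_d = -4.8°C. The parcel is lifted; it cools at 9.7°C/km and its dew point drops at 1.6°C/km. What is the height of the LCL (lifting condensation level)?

2200 m

T and T_d converge at 9.7 − 1.6 = 8.1°C per km
Height above start = (10.59 − (-4.8)) / 8.1 = 1.9 km
LCL altitude = 300 m + 1900 m = 2200 m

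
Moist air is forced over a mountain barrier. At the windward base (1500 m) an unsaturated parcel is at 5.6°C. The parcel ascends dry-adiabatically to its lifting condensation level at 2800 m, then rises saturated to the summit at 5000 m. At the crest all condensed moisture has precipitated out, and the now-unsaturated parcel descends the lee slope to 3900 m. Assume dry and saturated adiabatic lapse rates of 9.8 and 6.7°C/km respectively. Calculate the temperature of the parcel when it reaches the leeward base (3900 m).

From 1500 m to 2800 m (dry): cools by 9.8 × 1.3 = 12.74°C, giving -7.14°C.
From 2800 m to 5000 m (saturated): cools by 6.7 × 2.2 = 14.74°C, giving -21.88°C.
From 5000 m to 3900 m (dry descent): warms by 9.8 × 1.1 = 10.78°C, giving -11.1°C.

-11.1°C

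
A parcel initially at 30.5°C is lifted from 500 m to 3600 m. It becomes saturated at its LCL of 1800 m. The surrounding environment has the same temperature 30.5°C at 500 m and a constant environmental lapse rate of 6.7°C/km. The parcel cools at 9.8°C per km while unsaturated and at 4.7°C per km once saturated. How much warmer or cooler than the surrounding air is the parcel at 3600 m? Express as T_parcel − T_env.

-0.43°C (parcel cooler than environment)

Parcel:
  500–1800 m, dry: Δz = 1.3 km ⇒ ΔT = -12.74°C; T = 17.76°C
  1800–3600 m, saturated: Δz = 1.8 km ⇒ ΔT = -8.46°C; T = 9.3°C
Environment:
  500–3600 m, environment: Δz = 3.1 km ⇒ ΔT = -20.77°C; T = 9.73°C
T_parcel − T_env = 9.3 − 9.73 = -0.43°C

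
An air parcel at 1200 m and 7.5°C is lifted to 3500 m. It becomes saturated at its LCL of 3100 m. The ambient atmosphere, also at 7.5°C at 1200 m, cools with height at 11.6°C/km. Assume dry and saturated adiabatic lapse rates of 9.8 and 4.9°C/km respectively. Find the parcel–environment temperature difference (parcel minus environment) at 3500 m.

+6.1°C (parcel warmer than environment)

Parcel:
  1200–3100 m, dry: Δz = 1.9 km ⇒ ΔT = -18.62°C; T = -11.12°C
  3100–3500 m, saturated: Δz = 0.4 km ⇒ ΔT = -1.96°C; T = -13.08°C
Environment:
  1200–3500 m, environment: Δz = 2.3 km ⇒ ΔT = -26.68°C; T = -19.18°C
T_parcel − T_env = -13.08 − (-19.18) = +6.1°C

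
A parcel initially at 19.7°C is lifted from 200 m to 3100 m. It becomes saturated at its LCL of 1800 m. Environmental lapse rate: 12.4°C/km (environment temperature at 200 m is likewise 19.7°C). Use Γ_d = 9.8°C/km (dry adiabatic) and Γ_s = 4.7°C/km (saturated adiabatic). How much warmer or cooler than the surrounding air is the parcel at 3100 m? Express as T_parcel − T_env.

+14.17°C (parcel warmer than environment)

Parcel:
  200 → 1800 m (dry, 9.8°C/km): ΔT = -9.8 × 1.6 = -15.68°C → T = 4.02°C
  1800 → 3100 m (saturated, 4.7°C/km): ΔT = -4.7 × 1.3 = -6.11°C → T = -2.09°C
Environment:
  200 → 3100 m (environment, 12.4°C/km): ΔT = -12.4 × 2.9 = -35.96°C → T = -16.26°C
T_parcel − T_env = -2.09 − (-16.26) = +14.17°C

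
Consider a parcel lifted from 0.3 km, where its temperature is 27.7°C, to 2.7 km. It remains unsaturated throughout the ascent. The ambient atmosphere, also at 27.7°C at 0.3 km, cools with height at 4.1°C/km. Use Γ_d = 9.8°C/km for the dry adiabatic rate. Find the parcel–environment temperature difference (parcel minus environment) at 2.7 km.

Parcel:
  From 300 m to 2700 m (dry): cools by 9.8 × 2.4 = 23.52°C, giving 4.18°C.
Environment:
  From 300 m to 2700 m (environment): cools by 4.1 × 2.4 = 9.84°C, giving 17.86°C.
T_parcel − T_env = 4.18 − 17.86 = -13.68°C

-13.68°C (parcel cooler than environment)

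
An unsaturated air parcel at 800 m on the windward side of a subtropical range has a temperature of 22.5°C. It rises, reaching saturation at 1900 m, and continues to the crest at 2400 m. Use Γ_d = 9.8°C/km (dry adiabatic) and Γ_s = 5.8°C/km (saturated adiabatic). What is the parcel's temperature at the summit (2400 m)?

Dry to 1900 m: -9.8 × 1.1 km = -10.78°C, so T = 11.72°C.
Saturated to 2400 m: -5.8 × 0.5 km = -2.9°C, so T = 8.82°C.

8.82°C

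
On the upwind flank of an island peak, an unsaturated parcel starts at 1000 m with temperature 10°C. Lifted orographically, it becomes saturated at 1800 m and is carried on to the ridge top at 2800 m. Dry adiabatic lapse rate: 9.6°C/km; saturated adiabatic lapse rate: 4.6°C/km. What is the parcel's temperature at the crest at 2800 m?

-2.28°C

1000–1800 m, dry: Δz = 0.8 km ⇒ ΔT = -7.68°C; T = 2.32°C
1800–2800 m, saturated: Δz = 1 km ⇒ ΔT = -4.6°C; T = -2.28°C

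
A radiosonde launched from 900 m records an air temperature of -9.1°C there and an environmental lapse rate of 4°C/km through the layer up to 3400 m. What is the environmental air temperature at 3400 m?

-19.1°C

900–3400 m, environmental: Δz = 2.5 km ⇒ ΔT = -10°C; T = -19.1°C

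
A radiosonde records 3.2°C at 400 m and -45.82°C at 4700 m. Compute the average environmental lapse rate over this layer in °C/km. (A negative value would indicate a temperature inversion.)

11.4°C/km

Γ = −ΔT/Δz = (3.2 − (-45.82)) / (4700 − 400) m
  = 49.02°C / 4.3 km = 11.4°C/km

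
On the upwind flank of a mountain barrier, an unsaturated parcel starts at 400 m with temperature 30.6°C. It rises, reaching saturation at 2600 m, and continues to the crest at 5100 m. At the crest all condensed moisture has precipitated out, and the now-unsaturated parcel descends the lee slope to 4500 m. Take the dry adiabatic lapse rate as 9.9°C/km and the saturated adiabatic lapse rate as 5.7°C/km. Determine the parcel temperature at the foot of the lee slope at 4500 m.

0.51°C

From 400 m to 2600 m (dry): cools by 9.9 × 2.2 = 21.78°C, giving 8.82°C.
From 2600 m to 5100 m (saturated): cools by 5.7 × 2.5 = 14.25°C, giving -5.43°C.
From 5100 m to 4500 m (dry descent): warms by 9.9 × 0.6 = 5.94°C, giving 0.51°C.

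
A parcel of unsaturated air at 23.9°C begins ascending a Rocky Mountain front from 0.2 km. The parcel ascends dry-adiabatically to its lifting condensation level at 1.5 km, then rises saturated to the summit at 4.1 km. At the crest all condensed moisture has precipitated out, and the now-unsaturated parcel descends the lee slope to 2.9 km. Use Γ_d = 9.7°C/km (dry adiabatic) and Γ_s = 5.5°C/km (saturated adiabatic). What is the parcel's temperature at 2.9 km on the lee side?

From 200 m to 1500 m (dry): cools by 9.7 × 1.3 = 12.61°C, giving 11.29°C.
From 1500 m to 4100 m (saturated): cools by 5.5 × 2.6 = 14.3°C, giving -3.01°C.
From 4100 m to 2900 m (dry descent): warms by 9.7 × 1.2 = 11.64°C, giving 8.63°C.

8.63°C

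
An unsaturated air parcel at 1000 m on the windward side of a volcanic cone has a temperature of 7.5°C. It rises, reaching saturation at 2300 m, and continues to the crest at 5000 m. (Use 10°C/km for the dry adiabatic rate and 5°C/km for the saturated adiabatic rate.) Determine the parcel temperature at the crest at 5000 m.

-19°C

1000–2300 m, dry: Δz = 1.3 km ⇒ ΔT = -13°C; T = -5.5°C
2300–5000 m, saturated: Δz = 2.7 km ⇒ ΔT = -13.5°C; T = -19°C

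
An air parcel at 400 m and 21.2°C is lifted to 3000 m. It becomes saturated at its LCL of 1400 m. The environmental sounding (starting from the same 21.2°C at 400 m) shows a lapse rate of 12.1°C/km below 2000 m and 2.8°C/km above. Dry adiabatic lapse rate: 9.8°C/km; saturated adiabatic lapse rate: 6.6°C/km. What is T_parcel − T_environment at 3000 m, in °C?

Parcel:
  400 → 1400 m (dry, 9.8°C/km): ΔT = -9.8 × 1 = -9.8°C → T = 11.4°C
  1400 → 3000 m (saturated, 6.6°C/km): ΔT = -6.6 × 1.6 = -10.56°C → T = 0.84°C
Environment:
  400 → 2000 m (environment, lower layer, 12.1°C/km): ΔT = -12.1 × 1.6 = -19.36°C → T = 1.84°C
  2000 → 3000 m (environment, upper layer, 2.8°C/km): ΔT = -2.8 × 1 = -2.8°C → T = -0.96°C
T_parcel − T_env = 0.84 − (-0.96) = +1.8°C

+1.8°C (parcel warmer than environment)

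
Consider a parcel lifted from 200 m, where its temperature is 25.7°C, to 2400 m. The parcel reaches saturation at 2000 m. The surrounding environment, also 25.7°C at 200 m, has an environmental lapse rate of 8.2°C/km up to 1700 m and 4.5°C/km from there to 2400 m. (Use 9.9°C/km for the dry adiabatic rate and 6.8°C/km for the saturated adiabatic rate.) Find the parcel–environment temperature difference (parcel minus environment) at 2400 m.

Parcel:
  200 → 2000 m (dry, 9.9°C/km): ΔT = -9.9 × 1.8 = -17.82°C → T = 7.88°C
  2000 → 2400 m (saturated, 6.8°C/km): ΔT = -6.8 × 0.4 = -2.72°C → T = 5.16°C
Environment:
  200 → 1700 m (environment, lower layer, 8.2°C/km): ΔT = -8.2 × 1.5 = -12.3°C → T = 13.4°C
  1700 → 2400 m (environment, upper layer, 4.5°C/km): ΔT = -4.5 × 0.7 = -3.15°C → T = 10.25°C
T_parcel − T_env = 5.16 − 10.25 = -5.09°C

-5.09°C (parcel cooler than environment)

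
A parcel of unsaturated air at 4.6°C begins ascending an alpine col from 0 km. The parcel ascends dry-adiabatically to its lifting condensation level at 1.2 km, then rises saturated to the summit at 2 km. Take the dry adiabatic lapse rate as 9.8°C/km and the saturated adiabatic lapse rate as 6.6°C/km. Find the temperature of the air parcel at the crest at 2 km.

-12.44°C

Dry to 1200 m: -9.8 × 1.2 km = -11.76°C, so T = -7.16°C.
Saturated to 2000 m: -6.6 × 0.8 km = -5.28°C, so T = -12.44°C.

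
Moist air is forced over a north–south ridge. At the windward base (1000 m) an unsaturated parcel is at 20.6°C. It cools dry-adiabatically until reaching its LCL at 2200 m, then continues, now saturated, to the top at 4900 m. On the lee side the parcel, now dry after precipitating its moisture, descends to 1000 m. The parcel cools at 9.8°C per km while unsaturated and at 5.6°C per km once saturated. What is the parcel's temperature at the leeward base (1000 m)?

31.94°C

1000–2200 m, dry: Δz = 1.2 km ⇒ ΔT = -11.76°C; T = 8.84°C
2200–4900 m, saturated: Δz = 2.7 km ⇒ ΔT = -15.12°C; T = -6.28°C
4900–1000 m, dry descent: Δz = 3.9 km ⇒ ΔT = +38.22°C; T = 31.94°C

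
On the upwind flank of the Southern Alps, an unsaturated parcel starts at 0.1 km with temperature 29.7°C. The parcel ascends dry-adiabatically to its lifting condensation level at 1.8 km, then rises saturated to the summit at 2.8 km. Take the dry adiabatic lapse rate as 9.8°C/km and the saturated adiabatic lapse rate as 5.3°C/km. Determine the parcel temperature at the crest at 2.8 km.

7.74°C

From 100 m to 1800 m (dry): cools by 9.8 × 1.7 = 16.66°C, giving 13.04°C.
From 1800 m to 2800 m (saturated): cools by 5.3 × 1 = 5.3°C, giving 7.74°C.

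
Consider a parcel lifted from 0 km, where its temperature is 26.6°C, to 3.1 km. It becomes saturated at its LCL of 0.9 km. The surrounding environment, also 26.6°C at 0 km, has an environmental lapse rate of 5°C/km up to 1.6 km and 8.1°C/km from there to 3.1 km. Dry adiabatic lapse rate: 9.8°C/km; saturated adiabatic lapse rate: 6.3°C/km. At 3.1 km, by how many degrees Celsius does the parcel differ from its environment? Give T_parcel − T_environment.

-2.53°C (parcel cooler than environment)

Parcel:
  Dry to 900 m: -9.8 × 0.9 km = -8.82°C, so T = 17.78°C.
  Saturated to 3100 m: -6.3 × 2.2 km = -13.86°C, so T = 3.92°C.
Environment:
  Environment, lower layer to 1600 m: -5 × 1.6 km = -8°C, so T = 18.6°C.
  Environment, upper layer to 3100 m: -8.1 × 1.5 km = -12.15°C, so T = 6.45°C.
T_parcel − T_env = 3.92 − 6.45 = -2.53°C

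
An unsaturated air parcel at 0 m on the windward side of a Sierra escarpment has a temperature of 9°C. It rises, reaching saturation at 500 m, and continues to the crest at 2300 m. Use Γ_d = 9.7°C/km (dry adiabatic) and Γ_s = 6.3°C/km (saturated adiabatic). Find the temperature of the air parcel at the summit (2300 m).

-7.19°C

From 0 m to 500 m (dry): cools by 9.7 × 0.5 = 4.85°C, giving 4.15°C.
From 500 m to 2300 m (saturated): cools by 6.3 × 1.8 = 11.34°C, giving -7.19°C.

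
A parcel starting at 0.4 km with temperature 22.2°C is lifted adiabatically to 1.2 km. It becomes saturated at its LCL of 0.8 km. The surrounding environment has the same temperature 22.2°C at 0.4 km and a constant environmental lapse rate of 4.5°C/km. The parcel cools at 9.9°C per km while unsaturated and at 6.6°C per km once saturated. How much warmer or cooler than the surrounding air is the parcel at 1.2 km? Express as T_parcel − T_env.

Parcel:
  Dry to 800 m: -9.9 × 0.4 km = -3.96°C, so T = 18.24°C.
  Saturated to 1200 m: -6.6 × 0.4 km = -2.64°C, so T = 15.6°C.
Environment:
  Environment to 1200 m: -4.5 × 0.8 km = -3.6°C, so T = 18.6°C.
T_parcel − T_env = 15.6 − 18.6 = -3°C

-3°C (parcel cooler than environment)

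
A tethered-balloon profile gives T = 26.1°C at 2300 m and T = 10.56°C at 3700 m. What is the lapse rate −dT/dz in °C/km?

Γ = −ΔT/Δz = (26.1 − 10.56) / (3700 − 2300) m
  = 15.54°C / 1.4 km = 11.1°C/km

11.1°C/km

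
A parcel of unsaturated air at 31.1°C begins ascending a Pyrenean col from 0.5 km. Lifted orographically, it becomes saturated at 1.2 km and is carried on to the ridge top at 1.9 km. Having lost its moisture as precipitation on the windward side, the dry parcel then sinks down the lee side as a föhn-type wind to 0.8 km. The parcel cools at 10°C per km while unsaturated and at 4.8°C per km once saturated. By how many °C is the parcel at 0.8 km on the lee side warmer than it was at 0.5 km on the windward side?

500–1200 m, dry: Δz = 0.7 km ⇒ ΔT = -7°C; T = 24.1°C
1200–1900 m, saturated: Δz = 0.7 km ⇒ ΔT = -3.36°C; T = 20.74°C
1900–800 m, dry descent: Δz = 1.1 km ⇒ ΔT = +11°C; T = 31.74°C
Net change vs windward start: 31.74 − 31.1 = +0.64°C

+0.64°C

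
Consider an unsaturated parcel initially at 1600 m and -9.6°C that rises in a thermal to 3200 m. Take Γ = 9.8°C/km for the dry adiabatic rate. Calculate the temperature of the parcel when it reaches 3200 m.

-25.28°C

1600 → 3200 m (dry adiabatic, 9.8°C/km): ΔT = -9.8 × 1.6 = -15.68°C → T = -25.28°C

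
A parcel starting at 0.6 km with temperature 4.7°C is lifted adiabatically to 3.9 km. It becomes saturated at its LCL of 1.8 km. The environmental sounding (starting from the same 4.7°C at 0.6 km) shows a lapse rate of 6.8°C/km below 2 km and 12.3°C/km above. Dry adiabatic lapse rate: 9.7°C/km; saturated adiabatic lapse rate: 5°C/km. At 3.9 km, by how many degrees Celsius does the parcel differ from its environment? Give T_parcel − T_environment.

+10.75°C (parcel warmer than environment)

Parcel:
  From 600 m to 1800 m (dry): cools by 9.7 × 1.2 = 11.64°C, giving -6.94°C.
  From 1800 m to 3900 m (saturated): cools by 5 × 2.1 = 10.5°C, giving -17.44°C.
Environment:
  From 600 m to 2000 m (environment, lower layer): cools by 6.8 × 1.4 = 9.52°C, giving -4.82°C.
  From 2000 m to 3900 m (environment, upper layer): cools by 12.3 × 1.9 = 23.37°C, giving -28.19°C.
T_parcel − T_env = -17.44 − (-28.19) = +10.75°C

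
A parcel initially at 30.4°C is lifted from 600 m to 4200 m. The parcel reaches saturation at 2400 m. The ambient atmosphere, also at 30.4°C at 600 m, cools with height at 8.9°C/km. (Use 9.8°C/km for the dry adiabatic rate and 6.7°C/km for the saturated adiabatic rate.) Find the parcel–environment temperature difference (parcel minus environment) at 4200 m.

+2.34°C (parcel warmer than environment)

Parcel:
  Dry to 2400 m: -9.8 × 1.8 km = -17.64°C, so T = 12.76°C.
  Saturated to 4200 m: -6.7 × 1.8 km = -12.06°C, so T = 0.7°C.
Environment:
  Environment to 4200 m: -8.9 × 3.6 km = -32.04°C, so T = -1.64°C.
T_parcel − T_env = 0.7 − (-1.64) = +2.34°C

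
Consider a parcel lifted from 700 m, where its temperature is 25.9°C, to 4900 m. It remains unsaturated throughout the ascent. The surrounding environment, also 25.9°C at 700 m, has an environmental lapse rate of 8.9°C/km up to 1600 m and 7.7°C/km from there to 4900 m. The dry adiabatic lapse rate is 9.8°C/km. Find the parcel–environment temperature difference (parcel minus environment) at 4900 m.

Parcel:
  From 700 m to 4900 m (dry): cools by 9.8 × 4.2 = 41.16°C, giving -15.26°C.
Environment:
  From 700 m to 1600 m (environment, lower layer): cools by 8.9 × 0.9 = 8.01°C, giving 17.89°C.
  From 1600 m to 4900 m (environment, upper layer): cools by 7.7 × 3.3 = 25.41°C, giving -7.52°C.
T_parcel − T_env = -15.26 − (-7.52) = -7.74°C

-7.74°C (parcel cooler than environment)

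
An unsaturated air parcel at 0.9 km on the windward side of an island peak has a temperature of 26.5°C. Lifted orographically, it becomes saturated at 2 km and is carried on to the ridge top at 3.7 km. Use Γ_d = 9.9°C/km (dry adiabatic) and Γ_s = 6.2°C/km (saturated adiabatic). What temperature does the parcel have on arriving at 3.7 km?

5.07°C

Dry to 2000 m: -9.9 × 1.1 km = -10.89°C, so T = 15.61°C.
Saturated to 3700 m: -6.2 × 1.7 km = -10.54°C, so T = 5.07°C.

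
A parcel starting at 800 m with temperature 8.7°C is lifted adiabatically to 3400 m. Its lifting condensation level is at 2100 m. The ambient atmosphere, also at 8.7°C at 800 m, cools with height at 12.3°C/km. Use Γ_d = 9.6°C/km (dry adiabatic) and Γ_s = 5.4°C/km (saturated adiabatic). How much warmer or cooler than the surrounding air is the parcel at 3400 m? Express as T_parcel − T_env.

+12.48°C (parcel warmer than environment)

Parcel:
  Dry to 2100 m: -9.6 × 1.3 km = -12.48°C, so T = -3.78°C.
  Saturated to 3400 m: -5.4 × 1.3 km = -7.02°C, so T = -10.8°C.
Environment:
  Environment to 3400 m: -12.3 × 2.6 km = -31.98°C, so T = -23.28°C.
T_parcel − T_env = -10.8 − (-23.28) = +12.48°C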